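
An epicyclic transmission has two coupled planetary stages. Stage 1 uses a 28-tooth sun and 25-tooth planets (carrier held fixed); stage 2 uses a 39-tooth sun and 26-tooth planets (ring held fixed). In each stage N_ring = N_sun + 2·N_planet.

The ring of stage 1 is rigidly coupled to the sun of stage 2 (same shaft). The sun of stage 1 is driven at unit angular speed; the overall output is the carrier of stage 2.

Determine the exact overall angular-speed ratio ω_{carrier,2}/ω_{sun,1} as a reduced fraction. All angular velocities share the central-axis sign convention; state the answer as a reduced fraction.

Stage 1: N_ring = 28 + 2·25 = 78
Stage 1: 28(ω_s−ω_c) = −78(ω_r−ω_c),  ω_c=0, ω_s=1
Stage 1: ω_r = 0 − (28/78)(1−0) = -14/39
  ⇒ ω_r¹/ω_s¹ = -14/39
Stage 2: N_ring = 39 + 2·26 = 91
Stage 2: 39(ω_s−ω_c) = −91(ω_r−ω_c),  ω_r=0, ω_s=1
Stage 2: 39(1−ω_c) = −91(0−ω_c)  ⇒  130ω_c = 39  ⇒  ω_c = 3/10
  ⇒ ω_c²/ω_s² = 3/10
Coupling ω_s² = ω_r¹ ⇒ overall = -14/39 × 3/10 = -7/65

-7/65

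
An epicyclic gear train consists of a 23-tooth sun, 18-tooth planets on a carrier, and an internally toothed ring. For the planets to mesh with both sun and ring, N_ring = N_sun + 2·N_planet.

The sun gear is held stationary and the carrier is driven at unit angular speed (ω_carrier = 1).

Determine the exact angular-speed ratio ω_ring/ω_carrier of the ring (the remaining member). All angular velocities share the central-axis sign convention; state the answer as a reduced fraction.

82/59

N_ring = 23 + 2·18 = 59
23(ω_s−ω_c) = −59(ω_r−ω_c),  ω_s=0, ω_c=1
ω_r = 1 − (23/59)(0−1) = 82/59
ω_r/ω_c = 82/59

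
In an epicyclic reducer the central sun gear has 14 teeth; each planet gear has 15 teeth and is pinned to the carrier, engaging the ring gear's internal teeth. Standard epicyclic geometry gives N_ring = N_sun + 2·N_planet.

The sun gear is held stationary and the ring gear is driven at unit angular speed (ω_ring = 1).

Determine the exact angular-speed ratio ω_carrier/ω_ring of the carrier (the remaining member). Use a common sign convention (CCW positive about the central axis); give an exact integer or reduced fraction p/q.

22/29

N_ring = 14 + 2·15 = 44
14(ω_s−ω_c) = −44(ω_r−ω_c),  ω_s=0, ω_r=1
14(0−ω_c) = −44(1−ω_c)  ⇒  58ω_c = 44  ⇒  ω_c = 22/29
ω_c/ω_r = 22/29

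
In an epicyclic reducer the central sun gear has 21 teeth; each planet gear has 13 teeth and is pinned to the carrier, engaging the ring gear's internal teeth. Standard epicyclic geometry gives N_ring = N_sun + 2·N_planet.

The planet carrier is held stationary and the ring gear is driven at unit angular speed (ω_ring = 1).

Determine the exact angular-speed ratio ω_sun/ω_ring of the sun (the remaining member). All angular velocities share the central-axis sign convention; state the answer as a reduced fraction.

N_ring = 21 + 2·13 = 47
21(ω_s−ω_c) = −47(ω_r−ω_c),  ω_c=0, ω_r=1
ω_s = 0 − (47/21)(1−0) = -47/21
ω_s/ω_r = -47/21

-47/21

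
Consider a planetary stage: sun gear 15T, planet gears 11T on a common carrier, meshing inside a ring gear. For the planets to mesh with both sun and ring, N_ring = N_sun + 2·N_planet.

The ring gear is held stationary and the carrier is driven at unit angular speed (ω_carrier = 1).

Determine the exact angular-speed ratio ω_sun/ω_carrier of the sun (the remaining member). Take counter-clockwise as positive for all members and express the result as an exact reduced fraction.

N_ring = 15 + 2·11 = 37
15(ω_s−ω_c) = −37(ω_r−ω_c),  ω_r=0, ω_c=1
ω_s = 1 − (37/15)(0−1) = 52/15
ω_s/ω_c = 52/15

52/15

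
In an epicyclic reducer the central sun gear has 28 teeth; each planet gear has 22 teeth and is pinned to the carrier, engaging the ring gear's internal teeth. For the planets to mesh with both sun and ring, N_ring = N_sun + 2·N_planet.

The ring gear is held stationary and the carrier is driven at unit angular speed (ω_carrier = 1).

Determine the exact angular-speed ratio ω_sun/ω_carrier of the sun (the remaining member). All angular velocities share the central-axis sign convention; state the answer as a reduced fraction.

25/7

N_ring = 28 + 2·22 = 72
28(ω_s−ω_c) = −72(ω_r−ω_c),  ω_r=0, ω_c=1
ω_s = 1 − (72/28)(0−1) = 25/7
ω_s/ω_c = 25/7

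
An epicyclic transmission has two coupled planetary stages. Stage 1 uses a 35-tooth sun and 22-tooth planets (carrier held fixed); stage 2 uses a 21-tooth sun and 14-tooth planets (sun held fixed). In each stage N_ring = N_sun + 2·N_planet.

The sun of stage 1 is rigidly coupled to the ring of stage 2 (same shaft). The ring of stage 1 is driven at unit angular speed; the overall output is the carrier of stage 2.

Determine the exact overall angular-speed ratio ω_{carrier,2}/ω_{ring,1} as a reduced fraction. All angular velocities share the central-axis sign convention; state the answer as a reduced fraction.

Stage 1: N_ring = 35 + 2·22 = 79
Stage 1: 35(ω_s−ω_c) = −79(ω_r−ω_c),  ω_c=0, ω_r=1
Stage 1: ω_s = 0 − (79/35)(1−0) = -79/35
  ⇒ ω_s¹/ω_r¹ = -79/35
Stage 2: N_ring = 21 + 2·14 = 49
Stage 2: 21(ω_s−ω_c) = −49(ω_r−ω_c),  ω_s=0, ω_r=1
Stage 2: 21(0−ω_c) = −49(1−ω_c)  ⇒  70ω_c = 49  ⇒  ω_c = 7/10
  ⇒ ω_c²/ω_r² = 7/10
Coupling ω_r² = ω_s¹ ⇒ overall = -79/35 × 7/10 = -79/50

-79/50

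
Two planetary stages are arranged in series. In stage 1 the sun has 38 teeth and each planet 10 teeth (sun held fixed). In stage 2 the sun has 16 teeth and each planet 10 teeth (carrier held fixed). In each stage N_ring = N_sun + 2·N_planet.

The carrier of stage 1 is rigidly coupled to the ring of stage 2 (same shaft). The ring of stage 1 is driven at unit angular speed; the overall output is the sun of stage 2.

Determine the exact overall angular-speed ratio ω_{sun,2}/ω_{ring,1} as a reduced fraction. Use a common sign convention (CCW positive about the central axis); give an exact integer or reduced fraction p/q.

-87/64

Stage 1: N_ring = 38 + 2·10 = 58
Stage 1: 38(ω_s−ω_c) = −58(ω_r−ω_c),  ω_s=0, ω_r=1
Stage 1: 38(0−ω_c) = −58(1−ω_c)  ⇒  96ω_c = 58  ⇒  ω_c = 29/48
  ⇒ ω_c¹/ω_r¹ = 29/48
Stage 2: N_ring = 16 + 2·10 = 36
Stage 2: 16(ω_s−ω_c) = −36(ω_r−ω_c),  ω_c=0, ω_r=1
Stage 2: ω_s = 0 − (36/16)(1−0) = -9/4
  ⇒ ω_s²/ω_r² = -9/4
Coupling ω_r² = ω_c¹ ⇒ overall = 29/48 × -9/4 = -87/64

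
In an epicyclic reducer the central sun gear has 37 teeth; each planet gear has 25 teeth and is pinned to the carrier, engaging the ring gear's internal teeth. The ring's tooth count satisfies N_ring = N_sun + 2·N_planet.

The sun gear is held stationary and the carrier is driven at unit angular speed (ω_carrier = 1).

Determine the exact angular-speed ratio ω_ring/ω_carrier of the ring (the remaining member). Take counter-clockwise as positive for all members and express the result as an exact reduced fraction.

N_ring = 37 + 2·25 = 87
37(ω_s−ω_c) = −87(ω_r−ω_c),  ω_s=0, ω_c=1
ω_r = 1 − (37/87)(0−1) = 124/87
ω_r/ω_c = 124/87

124/87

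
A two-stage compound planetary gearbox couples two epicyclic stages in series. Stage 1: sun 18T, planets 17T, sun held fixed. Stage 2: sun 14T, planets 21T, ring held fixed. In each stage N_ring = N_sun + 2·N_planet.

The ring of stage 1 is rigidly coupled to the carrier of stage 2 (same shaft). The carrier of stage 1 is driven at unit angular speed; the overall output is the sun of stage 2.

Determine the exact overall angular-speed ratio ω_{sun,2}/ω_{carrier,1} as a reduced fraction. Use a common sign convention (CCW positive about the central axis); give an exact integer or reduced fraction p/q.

175/26

Stage 1: N_ring = 18 + 2·17 = 52
Stage 1: 18(ω_s−ω_c) = −52(ω_r−ω_c),  ω_s=0, ω_c=1
Stage 1: ω_r = 1 − (18/52)(0−1) = 35/26
  ⇒ ω_r¹/ω_c¹ = 35/26
Stage 2: N_ring = 14 + 2·21 = 56
Stage 2: 14(ω_s−ω_c) = −56(ω_r−ω_c),  ω_r=0, ω_c=1
Stage 2: ω_s = 1 − (56/14)(0−1) = 5
  ⇒ ω_s²/ω_c² = 5
Coupling ω_c² = ω_r¹ ⇒ overall = 35/26 × 5 = 175/26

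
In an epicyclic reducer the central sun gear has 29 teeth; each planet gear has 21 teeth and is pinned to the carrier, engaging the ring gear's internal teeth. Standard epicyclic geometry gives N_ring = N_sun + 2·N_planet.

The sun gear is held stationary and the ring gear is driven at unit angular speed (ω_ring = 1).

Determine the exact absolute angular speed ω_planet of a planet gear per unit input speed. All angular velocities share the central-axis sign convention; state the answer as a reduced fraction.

71/42

N_ring = 29 + 2·21 = 71
29(ω_s−ω_c) = −71(ω_r−ω_c),  ω_s=0, ω_r=1
29(0−ω_c) = −71(1−ω_c)  ⇒  100ω_c = 71  ⇒  ω_c = 71/100
sun–planet: 29·(0−71/100) = −21·(ω_p−ω_c)  ⇒  ω_p−ω_c = −(29/21)·(-71/100) = 2059/2100
ω_p = 71/100 + 2059/2100 = 71/42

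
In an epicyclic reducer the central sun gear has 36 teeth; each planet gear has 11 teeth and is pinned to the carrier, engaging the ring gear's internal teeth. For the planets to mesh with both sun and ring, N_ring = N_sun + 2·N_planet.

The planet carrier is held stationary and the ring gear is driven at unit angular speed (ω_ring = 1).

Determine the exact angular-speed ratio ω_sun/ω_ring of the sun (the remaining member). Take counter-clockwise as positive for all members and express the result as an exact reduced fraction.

-29/18

N_ring = 36 + 2·11 = 58
36(ω_s−ω_c) = −58(ω_r−ω_c),  ω_c=0, ω_r=1
ω_s = 0 − (58/36)(1−0) = -29/18
ω_s/ω_r = -29/18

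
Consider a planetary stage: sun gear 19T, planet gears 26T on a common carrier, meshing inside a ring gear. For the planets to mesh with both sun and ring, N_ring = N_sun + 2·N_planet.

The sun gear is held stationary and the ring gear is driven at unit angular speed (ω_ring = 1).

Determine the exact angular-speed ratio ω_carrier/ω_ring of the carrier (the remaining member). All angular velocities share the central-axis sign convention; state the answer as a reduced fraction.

N_ring = 19 + 2·26 = 71
19(ω_s−ω_c) = −71(ω_r−ω_c),  ω_s=0, ω_r=1
19(0−ω_c) = −71(1−ω_c)  ⇒  90ω_c = 71  ⇒  ω_c = 71/90
ω_c/ω_r = 71/90

71/90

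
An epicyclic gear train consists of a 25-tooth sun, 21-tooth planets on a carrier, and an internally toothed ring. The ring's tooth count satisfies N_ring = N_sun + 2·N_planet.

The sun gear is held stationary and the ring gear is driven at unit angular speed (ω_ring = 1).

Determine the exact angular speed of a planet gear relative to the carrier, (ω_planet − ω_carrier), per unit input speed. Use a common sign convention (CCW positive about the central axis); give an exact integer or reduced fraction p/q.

N_ring = 25 + 2·21 = 67
25(ω_s−ω_c) = −67(ω_r−ω_c),  ω_s=0, ω_r=1
25(0−ω_c) = −67(1−ω_c)  ⇒  92ω_c = 67  ⇒  ω_c = 67/92
sun–planet: 25·(0−67/92) = −21·(ω_p−ω_c)  ⇒  ω_p−ω_c = −(25/21)·(-67/92) = 1675/1932

1675/1932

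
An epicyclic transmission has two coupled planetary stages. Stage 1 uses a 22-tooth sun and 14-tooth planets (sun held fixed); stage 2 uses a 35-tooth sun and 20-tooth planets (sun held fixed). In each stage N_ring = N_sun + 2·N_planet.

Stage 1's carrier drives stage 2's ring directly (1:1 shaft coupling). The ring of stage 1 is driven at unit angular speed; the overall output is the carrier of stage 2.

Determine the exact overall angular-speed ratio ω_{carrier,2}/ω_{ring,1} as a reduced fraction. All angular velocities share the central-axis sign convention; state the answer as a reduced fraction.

125/264

Stage 1: N_ring = 22 + 2·14 = 50
Stage 1: 22(ω_s−ω_c) = −50(ω_r−ω_c),  ω_s=0, ω_r=1
Stage 1: 22(0−ω_c) = −50(1−ω_c)  ⇒  72ω_c = 50  ⇒  ω_c = 25/36
  ⇒ ω_c¹/ω_r¹ = 25/36
Stage 2: N_ring = 35 + 2·20 = 75
Stage 2: 35(ω_s−ω_c) = −75(ω_r−ω_c),  ω_s=0, ω_r=1
Stage 2: 35(0−ω_c) = −75(1−ω_c)  ⇒  110ω_c = 75  ⇒  ω_c = 15/22
  ⇒ ω_c²/ω_r² = 15/22
Coupling ω_r² = ω_c¹ ⇒ overall = 25/36 × 15/22 = 125/264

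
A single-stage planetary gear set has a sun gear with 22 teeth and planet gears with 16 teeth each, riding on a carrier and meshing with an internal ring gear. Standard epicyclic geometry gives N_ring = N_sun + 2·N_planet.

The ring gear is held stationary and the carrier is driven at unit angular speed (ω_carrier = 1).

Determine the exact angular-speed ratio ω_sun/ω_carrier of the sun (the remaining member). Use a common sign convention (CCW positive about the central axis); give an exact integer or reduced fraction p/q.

N_ring = 22 + 2·16 = 54
22(ω_s−ω_c) = −54(ω_r−ω_c),  ω_r=0, ω_c=1
ω_s = 1 − (54/22)(0−1) = 38/11
ω_s/ω_c = 38/11

38/11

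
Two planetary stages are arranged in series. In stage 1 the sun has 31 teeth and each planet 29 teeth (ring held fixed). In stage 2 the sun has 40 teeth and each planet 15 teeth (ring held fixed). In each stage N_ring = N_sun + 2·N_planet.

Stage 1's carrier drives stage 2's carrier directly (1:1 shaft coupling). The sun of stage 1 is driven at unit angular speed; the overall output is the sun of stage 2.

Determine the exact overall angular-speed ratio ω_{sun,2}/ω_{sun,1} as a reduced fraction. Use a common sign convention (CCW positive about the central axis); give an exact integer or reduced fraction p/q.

Stage 1: N_ring = 31 + 2·29 = 89
Stage 1: 31(ω_s−ω_c) = −89(ω_r−ω_c),  ω_r=0, ω_s=1
Stage 1: 31(1−ω_c) = −89(0−ω_c)  ⇒  120ω_c = 31  ⇒  ω_c = 31/120
  ⇒ ω_c¹/ω_s¹ = 31/120
Stage 2: N_ring = 40 + 2·15 = 70
Stage 2: 40(ω_s−ω_c) = −70(ω_r−ω_c),  ω_r=0, ω_c=1
Stage 2: ω_s = 1 − (70/40)(0−1) = 11/4
  ⇒ ω_s²/ω_c² = 11/4
Coupling ω_c² = ω_c¹ ⇒ overall = 31/120 × 11/4 = 341/480

341/480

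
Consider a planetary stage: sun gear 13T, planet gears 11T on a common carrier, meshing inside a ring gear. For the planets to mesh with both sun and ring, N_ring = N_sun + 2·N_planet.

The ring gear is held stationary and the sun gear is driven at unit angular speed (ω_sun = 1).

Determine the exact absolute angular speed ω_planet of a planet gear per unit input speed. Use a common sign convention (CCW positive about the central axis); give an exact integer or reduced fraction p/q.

N_ring = 13 + 2·11 = 35
13(ω_s−ω_c) = −35(ω_r−ω_c),  ω_r=0, ω_s=1
13(1−ω_c) = −35(0−ω_c)  ⇒  48ω_c = 13  ⇒  ω_c = 13/48
sun–planet: 13·(1−13/48) = −11·(ω_p−ω_c)  ⇒  ω_p−ω_c = −(13/11)·(35/48) = -455/528
ω_p = 13/48 − 455/528 = -13/22

-13/22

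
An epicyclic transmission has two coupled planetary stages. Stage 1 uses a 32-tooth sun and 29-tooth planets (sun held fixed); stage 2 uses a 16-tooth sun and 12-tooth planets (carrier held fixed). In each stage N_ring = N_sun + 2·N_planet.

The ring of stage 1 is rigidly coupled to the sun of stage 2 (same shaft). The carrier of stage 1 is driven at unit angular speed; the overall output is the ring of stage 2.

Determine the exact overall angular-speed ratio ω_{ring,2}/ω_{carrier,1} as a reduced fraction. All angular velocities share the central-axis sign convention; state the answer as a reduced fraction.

-122/225

Stage 1: N_ring = 32 + 2·29 = 90
Stage 1: 32(ω_s−ω_c) = −90(ω_r−ω_c),  ω_s=0, ω_c=1
Stage 1: ω_r = 1 − (32/90)(0−1) = 61/45
  ⇒ ω_r¹/ω_c¹ = 61/45
Stage 2: N_ring = 16 + 2·12 = 40
Stage 2: 16(ω_s−ω_c) = −40(ω_r−ω_c),  ω_c=0, ω_s=1
Stage 2: ω_r = 0 − (16/40)(1−0) = -2/5
  ⇒ ω_r²/ω_s² = -2/5
Coupling ω_s² = ω_r¹ ⇒ overall = 61/45 × -2/5 = -122/225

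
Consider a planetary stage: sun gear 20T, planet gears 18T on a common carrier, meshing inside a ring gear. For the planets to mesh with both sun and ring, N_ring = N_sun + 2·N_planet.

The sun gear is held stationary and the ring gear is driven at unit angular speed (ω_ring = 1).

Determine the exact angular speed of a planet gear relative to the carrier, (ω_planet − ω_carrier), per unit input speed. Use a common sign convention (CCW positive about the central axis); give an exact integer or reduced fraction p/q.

140/171

N_ring = 20 + 2·18 = 56
20(ω_s−ω_c) = −56(ω_r−ω_c),  ω_s=0, ω_r=1
20(0−ω_c) = −56(1−ω_c)  ⇒  76ω_c = 56  ⇒  ω_c = 14/19
sun–planet: 20·(0−14/19) = −18·(ω_p−ω_c)  ⇒  ω_p−ω_c = −(20/18)·(-14/19) = 140/171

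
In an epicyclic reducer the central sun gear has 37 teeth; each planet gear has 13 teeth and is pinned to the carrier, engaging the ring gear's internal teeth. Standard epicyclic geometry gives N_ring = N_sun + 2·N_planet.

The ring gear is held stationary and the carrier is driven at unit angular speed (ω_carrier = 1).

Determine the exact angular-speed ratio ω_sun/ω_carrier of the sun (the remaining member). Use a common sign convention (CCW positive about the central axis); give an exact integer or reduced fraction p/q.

N_ring = 37 + 2·13 = 63
37(ω_s−ω_c) = −63(ω_r−ω_c),  ω_r=0, ω_c=1
ω_s = 1 − (63/37)(0−1) = 100/37
ω_s/ω_c = 100/37

100/37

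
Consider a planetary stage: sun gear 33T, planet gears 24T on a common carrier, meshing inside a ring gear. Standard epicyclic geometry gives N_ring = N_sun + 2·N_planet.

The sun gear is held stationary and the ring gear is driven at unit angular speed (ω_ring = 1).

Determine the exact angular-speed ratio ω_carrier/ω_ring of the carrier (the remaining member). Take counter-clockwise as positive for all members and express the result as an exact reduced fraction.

27/38

N_ring = 33 + 2·24 = 81
33(ω_s−ω_c) = −81(ω_r−ω_c),  ω_s=0, ω_r=1
33(0−ω_c) = −81(1−ω_c)  ⇒  114ω_c = 81  ⇒  ω_c = 27/38
ω_c/ω_r = 27/38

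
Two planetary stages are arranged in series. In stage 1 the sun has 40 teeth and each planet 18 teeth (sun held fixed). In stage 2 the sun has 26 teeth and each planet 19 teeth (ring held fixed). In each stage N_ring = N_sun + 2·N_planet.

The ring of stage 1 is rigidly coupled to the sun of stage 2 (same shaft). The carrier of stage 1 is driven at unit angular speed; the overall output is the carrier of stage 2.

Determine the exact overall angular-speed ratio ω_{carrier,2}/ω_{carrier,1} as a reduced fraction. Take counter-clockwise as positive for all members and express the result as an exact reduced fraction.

Stage 1: N_ring = 40 + 2·18 = 76
Stage 1: 40(ω_s−ω_c) = −76(ω_r−ω_c),  ω_s=0, ω_c=1
Stage 1: ω_r = 1 − (40/76)(0−1) = 29/19
  ⇒ ω_r¹/ω_c¹ = 29/19
Stage 2: N_ring = 26 + 2·19 = 64
Stage 2: 26(ω_s−ω_c) = −64(ω_r−ω_c),  ω_r=0, ω_s=1
Stage 2: 26(1−ω_c) = −64(0−ω_c)  ⇒  90ω_c = 26  ⇒  ω_c = 13/45
  ⇒ ω_c²/ω_s² = 13/45
Coupling ω_s² = ω_r¹ ⇒ overall = 29/19 × 13/45 = 377/855

377/855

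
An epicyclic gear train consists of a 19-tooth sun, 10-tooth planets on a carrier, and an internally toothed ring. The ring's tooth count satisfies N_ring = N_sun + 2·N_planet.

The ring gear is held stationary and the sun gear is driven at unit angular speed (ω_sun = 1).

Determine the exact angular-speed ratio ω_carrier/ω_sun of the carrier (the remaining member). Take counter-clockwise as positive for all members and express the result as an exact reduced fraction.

N_ring = 19 + 2·10 = 39
19(ω_s−ω_c) = −39(ω_r−ω_c),  ω_r=0, ω_s=1
19(1−ω_c) = −39(0−ω_c)  ⇒  58ω_c = 19  ⇒  ω_c = 19/58
ω_c/ω_s = 19/58

19/58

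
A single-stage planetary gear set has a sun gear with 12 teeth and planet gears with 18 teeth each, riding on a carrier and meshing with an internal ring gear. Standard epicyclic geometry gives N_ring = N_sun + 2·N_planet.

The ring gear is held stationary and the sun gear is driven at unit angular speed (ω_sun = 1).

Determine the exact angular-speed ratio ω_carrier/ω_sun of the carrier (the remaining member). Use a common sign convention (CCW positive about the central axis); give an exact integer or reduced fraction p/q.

N_ring = 12 + 2·18 = 48
12(ω_s−ω_c) = −48(ω_r−ω_c),  ω_r=0, ω_s=1
12(1−ω_c) = −48(0−ω_c)  ⇒  60ω_c = 12  ⇒  ω_c = 1/5
ω_c/ω_s = 1/5

1/5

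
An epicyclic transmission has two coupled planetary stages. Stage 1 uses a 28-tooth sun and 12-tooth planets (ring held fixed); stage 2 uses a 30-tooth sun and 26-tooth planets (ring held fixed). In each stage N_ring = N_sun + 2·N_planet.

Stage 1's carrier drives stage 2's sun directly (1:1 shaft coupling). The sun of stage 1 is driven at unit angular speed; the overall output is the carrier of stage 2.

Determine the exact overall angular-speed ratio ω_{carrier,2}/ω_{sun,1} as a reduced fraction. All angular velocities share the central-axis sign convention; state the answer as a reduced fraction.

3/32

Stage 1: N_ring = 28 + 2·12 = 52
Stage 1: 28(ω_s−ω_c) = −52(ω_r−ω_c),  ω_r=0, ω_s=1
Stage 1: 28(1−ω_c) = −52(0−ω_c)  ⇒  80ω_c = 28  ⇒  ω_c = 7/20
  ⇒ ω_c¹/ω_s¹ = 7/20
Stage 2: N_ring = 30 + 2·26 = 82
Stage 2: 30(ω_s−ω_c) = −82(ω_r−ω_c),  ω_r=0, ω_s=1
Stage 2: 30(1−ω_c) = −82(0−ω_c)  ⇒  112ω_c = 30  ⇒  ω_c = 15/56
  ⇒ ω_c²/ω_s² = 15/56
Coupling ω_s² = ω_c¹ ⇒ overall = 7/20 × 15/56 = 3/32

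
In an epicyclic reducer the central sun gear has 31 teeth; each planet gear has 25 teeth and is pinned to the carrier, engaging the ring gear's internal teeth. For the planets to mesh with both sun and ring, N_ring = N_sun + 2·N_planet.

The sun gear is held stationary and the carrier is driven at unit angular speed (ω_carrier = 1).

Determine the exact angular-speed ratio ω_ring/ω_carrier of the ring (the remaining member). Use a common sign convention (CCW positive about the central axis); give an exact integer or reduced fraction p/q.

112/81

N_ring = 31 + 2·25 = 81
31(ω_s−ω_c) = −81(ω_r−ω_c),  ω_s=0, ω_c=1
ω_r = 1 − (31/81)(0−1) = 112/81
ω_r/ω_c = 112/81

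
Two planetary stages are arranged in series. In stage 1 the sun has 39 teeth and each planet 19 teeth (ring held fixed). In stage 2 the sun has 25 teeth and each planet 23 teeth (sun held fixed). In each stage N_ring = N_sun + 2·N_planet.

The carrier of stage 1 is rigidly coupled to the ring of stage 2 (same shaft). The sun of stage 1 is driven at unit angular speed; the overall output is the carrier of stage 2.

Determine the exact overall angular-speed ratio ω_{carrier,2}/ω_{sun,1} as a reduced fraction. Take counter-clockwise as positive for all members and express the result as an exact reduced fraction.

923/3712

Stage 1: N_ring = 39 + 2·19 = 77
Stage 1: 39(ω_s−ω_c) = −77(ω_r−ω_c),  ω_r=0, ω_s=1
Stage 1: 39(1−ω_c) = −77(0−ω_c)  ⇒  116ω_c = 39  ⇒  ω_c = 39/116
  ⇒ ω_c¹/ω_s¹ = 39/116
Stage 2: N_ring = 25 + 2·23 = 71
Stage 2: 25(ω_s−ω_c) = −71(ω_r−ω_c),  ω_s=0, ω_r=1
Stage 2: 25(0−ω_c) = −71(1−ω_c)  ⇒  96ω_c = 71  ⇒  ω_c = 71/96
  ⇒ ω_c²/ω_r² = 71/96
Coupling ω_r² = ω_c¹ ⇒ overall = 39/116 × 71/96 = 923/3712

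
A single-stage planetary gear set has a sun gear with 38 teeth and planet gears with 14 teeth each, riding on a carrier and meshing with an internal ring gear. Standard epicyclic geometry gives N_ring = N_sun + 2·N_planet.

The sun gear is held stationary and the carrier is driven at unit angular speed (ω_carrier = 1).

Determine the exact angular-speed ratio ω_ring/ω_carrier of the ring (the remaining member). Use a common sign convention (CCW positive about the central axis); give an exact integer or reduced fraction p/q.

52/33

N_ring = 38 + 2·14 = 66
38(ω_s−ω_c) = −66(ω_r−ω_c),  ω_s=0, ω_c=1
ω_r = 1 − (38/66)(0−1) = 52/33
ω_r/ω_c = 52/33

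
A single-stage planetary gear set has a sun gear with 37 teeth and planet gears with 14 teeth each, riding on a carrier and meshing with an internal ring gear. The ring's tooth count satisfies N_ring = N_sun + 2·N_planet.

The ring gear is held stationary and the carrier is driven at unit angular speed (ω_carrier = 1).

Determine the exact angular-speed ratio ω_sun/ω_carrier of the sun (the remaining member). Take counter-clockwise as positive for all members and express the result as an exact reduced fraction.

N_ring = 37 + 2·14 = 65
37(ω_s−ω_c) = −65(ω_r−ω_c),  ω_r=0, ω_c=1
ω_s = 1 − (65/37)(0−1) = 102/37
ω_s/ω_c = 102/37

102/37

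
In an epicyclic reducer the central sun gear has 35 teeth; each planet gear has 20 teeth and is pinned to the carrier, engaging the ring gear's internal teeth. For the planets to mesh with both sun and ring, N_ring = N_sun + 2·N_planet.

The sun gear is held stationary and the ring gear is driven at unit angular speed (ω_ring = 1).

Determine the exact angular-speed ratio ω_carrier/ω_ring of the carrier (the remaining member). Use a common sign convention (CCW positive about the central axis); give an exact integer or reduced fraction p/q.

N_ring = 35 + 2·20 = 75
35(ω_s−ω_c) = −75(ω_r−ω_c),  ω_s=0, ω_r=1
35(0−ω_c) = −75(1−ω_c)  ⇒  110ω_c = 75  ⇒  ω_c = 15/22
ω_c/ω_r = 15/22

15/22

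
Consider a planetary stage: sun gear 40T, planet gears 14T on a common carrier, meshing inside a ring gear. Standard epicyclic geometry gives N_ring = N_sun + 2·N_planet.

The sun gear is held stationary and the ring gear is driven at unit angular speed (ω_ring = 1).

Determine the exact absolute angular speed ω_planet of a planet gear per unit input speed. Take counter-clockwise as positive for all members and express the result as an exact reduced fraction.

N_ring = 40 + 2·14 = 68
40(ω_s−ω_c) = −68(ω_r−ω_c),  ω_s=0, ω_r=1
40(0−ω_c) = −68(1−ω_c)  ⇒  108ω_c = 68  ⇒  ω_c = 17/27
sun–planet: 40·(0−17/27) = −14·(ω_p−ω_c)  ⇒  ω_p−ω_c = −(40/14)·(-17/27) = 340/189
ω_p = 17/27 + 340/189 = 17/7

17/7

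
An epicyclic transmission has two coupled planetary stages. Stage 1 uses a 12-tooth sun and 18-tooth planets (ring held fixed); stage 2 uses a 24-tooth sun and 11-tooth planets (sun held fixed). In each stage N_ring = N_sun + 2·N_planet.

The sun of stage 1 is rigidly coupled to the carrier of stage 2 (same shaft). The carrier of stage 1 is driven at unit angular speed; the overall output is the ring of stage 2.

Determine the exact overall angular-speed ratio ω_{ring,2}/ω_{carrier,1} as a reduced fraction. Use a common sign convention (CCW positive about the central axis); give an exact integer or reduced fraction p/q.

175/23

Stage 1: N_ring = 12 + 2·18 = 48
Stage 1: 12(ω_s−ω_c) = −48(ω_r−ω_c),  ω_r=0, ω_c=1
Stage 1: ω_s = 1 − (48/12)(0−1) = 5
  ⇒ ω_s¹/ω_c¹ = 5
Stage 2: N_ring = 24 + 2·11 = 46
Stage 2: 24(ω_s−ω_c) = −46(ω_r−ω_c),  ω_s=0, ω_c=1
Stage 2: ω_r = 1 − (24/46)(0−1) = 35/23
  ⇒ ω_r²/ω_c² = 35/23
Coupling ω_c² = ω_s¹ ⇒ overall = 5 × 35/23 = 175/23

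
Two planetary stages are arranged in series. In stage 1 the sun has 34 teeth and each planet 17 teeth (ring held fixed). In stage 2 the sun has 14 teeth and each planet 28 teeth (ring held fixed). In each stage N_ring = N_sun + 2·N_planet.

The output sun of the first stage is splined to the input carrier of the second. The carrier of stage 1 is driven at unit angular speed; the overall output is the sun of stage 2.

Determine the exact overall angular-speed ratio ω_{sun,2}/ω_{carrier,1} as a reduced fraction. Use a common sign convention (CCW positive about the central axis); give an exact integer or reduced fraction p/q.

Stage 1: N_ring = 34 + 2·17 = 68
Stage 1: 34(ω_s−ω_c) = −68(ω_r−ω_c),  ω_r=0, ω_c=1
Stage 1: ω_s = 1 − (68/34)(0−1) = 3
  ⇒ ω_s¹/ω_c¹ = 3
Stage 2: N_ring = 14 + 2·28 = 70
Stage 2: 14(ω_s−ω_c) = −70(ω_r−ω_c),  ω_r=0, ω_c=1
Stage 2: ω_s = 1 − (70/14)(0−1) = 6
  ⇒ ω_s²/ω_c² = 6
Coupling ω_c² = ω_s¹ ⇒ overall = 3 × 6 = 18

18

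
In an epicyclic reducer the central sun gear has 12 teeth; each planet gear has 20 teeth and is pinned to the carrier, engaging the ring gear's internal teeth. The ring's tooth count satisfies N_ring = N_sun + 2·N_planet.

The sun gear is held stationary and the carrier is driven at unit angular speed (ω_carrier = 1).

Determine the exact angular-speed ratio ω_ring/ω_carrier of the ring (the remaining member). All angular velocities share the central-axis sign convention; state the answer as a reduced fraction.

N_ring = 12 + 2·20 = 52
12(ω_s−ω_c) = −52(ω_r−ω_c),  ω_s=0, ω_c=1
ω_r = 1 − (12/52)(0−1) = 16/13
ω_r/ω_c = 16/13

16/13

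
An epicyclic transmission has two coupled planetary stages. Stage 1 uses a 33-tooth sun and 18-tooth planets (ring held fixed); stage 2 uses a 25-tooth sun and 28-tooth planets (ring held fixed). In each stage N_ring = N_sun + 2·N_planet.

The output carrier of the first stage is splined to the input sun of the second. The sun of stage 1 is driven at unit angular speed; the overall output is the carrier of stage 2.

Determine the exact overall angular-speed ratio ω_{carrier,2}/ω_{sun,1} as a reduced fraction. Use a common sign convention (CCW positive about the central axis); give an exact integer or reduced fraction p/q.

Stage 1: N_ring = 33 + 2·18 = 69
Stage 1: 33(ω_s−ω_c) = −69(ω_r−ω_c),  ω_r=0, ω_s=1
Stage 1: 33(1−ω_c) = −69(0−ω_c)  ⇒  102ω_c = 33  ⇒  ω_c = 11/34
  ⇒ ω_c¹/ω_s¹ = 11/34
Stage 2: N_ring = 25 + 2·28 = 81
Stage 2: 25(ω_s−ω_c) = −81(ω_r−ω_c),  ω_r=0, ω_s=1
Stage 2: 25(1−ω_c) = −81(0−ω_c)  ⇒  106ω_c = 25  ⇒  ω_c = 25/106
  ⇒ ω_c²/ω_s² = 25/106
Coupling ω_s² = ω_c¹ ⇒ overall = 11/34 × 25/106 = 275/3604

275/3604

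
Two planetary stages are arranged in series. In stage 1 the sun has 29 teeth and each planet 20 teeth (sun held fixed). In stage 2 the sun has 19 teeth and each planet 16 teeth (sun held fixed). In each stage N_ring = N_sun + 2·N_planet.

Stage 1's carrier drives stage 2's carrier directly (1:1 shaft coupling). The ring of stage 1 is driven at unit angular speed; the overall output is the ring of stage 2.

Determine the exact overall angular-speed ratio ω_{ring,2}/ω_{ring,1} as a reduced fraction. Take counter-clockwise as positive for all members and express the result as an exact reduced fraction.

Stage 1: N_ring = 29 + 2·20 = 69
Stage 1: 29(ω_s−ω_c) = −69(ω_r−ω_c),  ω_s=0, ω_r=1
Stage 1: 29(0−ω_c) = −69(1−ω_c)  ⇒  98ω_c = 69  ⇒  ω_c = 69/98
  ⇒ ω_c¹/ω_r¹ = 69/98
Stage 2: N_ring = 19 + 2·16 = 51
Stage 2: 19(ω_s−ω_c) = −51(ω_r−ω_c),  ω_s=0, ω_c=1
Stage 2: ω_r = 1 − (19/51)(0−1) = 70/51
  ⇒ ω_r²/ω_c² = 70/51
Coupling ω_c² = ω_c¹ ⇒ overall = 69/98 × 70/51 = 115/119

115/119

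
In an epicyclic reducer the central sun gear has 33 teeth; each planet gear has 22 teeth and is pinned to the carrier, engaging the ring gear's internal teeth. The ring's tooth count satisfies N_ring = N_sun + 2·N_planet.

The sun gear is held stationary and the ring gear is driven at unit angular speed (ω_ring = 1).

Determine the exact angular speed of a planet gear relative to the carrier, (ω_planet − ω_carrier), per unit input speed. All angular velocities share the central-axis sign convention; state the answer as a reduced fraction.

N_ring = 33 + 2·22 = 77
33(ω_s−ω_c) = −77(ω_r−ω_c),  ω_s=0, ω_r=1
33(0−ω_c) = −77(1−ω_c)  ⇒  110ω_c = 77  ⇒  ω_c = 7/10
sun–planet: 33·(0−7/10) = −22·(ω_p−ω_c)  ⇒  ω_p−ω_c = −(33/22)·(-7/10) = 21/20

21/20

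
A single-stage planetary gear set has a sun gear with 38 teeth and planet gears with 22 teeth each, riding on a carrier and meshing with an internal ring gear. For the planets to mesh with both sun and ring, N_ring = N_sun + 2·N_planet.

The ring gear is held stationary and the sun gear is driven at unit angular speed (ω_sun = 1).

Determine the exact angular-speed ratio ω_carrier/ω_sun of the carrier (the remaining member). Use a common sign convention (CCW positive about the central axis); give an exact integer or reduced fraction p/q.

19/60

N_ring = 38 + 2·22 = 82
38(ω_s−ω_c) = −82(ω_r−ω_c),  ω_r=0, ω_s=1
38(1−ω_c) = −82(0−ω_c)  ⇒  120ω_c = 38  ⇒  ω_c = 19/60
ω_c/ω_s = 19/60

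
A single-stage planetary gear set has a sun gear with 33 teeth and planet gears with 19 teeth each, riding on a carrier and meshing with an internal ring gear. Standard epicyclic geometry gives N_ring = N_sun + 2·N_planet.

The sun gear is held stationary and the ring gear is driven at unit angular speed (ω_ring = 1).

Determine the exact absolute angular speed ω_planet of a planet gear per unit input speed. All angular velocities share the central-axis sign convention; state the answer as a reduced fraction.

N_ring = 33 + 2·19 = 71
33(ω_s−ω_c) = −71(ω_r−ω_c),  ω_s=0, ω_r=1
33(0−ω_c) = −71(1−ω_c)  ⇒  104ω_c = 71  ⇒  ω_c = 71/104
sun–planet: 33·(0−71/104) = −19·(ω_p−ω_c)  ⇒  ω_p−ω_c = −(33/19)·(-71/104) = 2343/1976
ω_p = 71/104 + 2343/1976 = 71/38

71/38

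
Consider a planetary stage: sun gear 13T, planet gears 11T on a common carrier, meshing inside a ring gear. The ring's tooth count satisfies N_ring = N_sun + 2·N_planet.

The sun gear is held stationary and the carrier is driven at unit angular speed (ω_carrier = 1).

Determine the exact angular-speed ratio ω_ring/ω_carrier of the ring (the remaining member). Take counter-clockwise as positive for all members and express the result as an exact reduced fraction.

N_ring = 13 + 2·11 = 35
13(ω_s−ω_c) = −35(ω_r−ω_c),  ω_s=0, ω_c=1
ω_r = 1 − (13/35)(0−1) = 48/35
ω_r/ω_c = 48/35

48/35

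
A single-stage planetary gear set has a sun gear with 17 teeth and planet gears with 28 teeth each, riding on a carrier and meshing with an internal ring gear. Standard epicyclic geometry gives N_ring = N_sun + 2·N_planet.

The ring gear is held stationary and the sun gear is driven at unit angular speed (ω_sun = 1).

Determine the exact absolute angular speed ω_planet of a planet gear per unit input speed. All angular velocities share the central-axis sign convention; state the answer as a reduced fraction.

-17/56

N_ring = 17 + 2·28 = 73
17(ω_s−ω_c) = −73(ω_r−ω_c),  ω_r=0, ω_s=1
17(1−ω_c) = −73(0−ω_c)  ⇒  90ω_c = 17  ⇒  ω_c = 17/90
sun–planet: 17·(1−17/90) = −28·(ω_p−ω_c)  ⇒  ω_p−ω_c = −(17/28)·(73/90) = -1241/2520
ω_p = 17/90 − 1241/2520 = -17/56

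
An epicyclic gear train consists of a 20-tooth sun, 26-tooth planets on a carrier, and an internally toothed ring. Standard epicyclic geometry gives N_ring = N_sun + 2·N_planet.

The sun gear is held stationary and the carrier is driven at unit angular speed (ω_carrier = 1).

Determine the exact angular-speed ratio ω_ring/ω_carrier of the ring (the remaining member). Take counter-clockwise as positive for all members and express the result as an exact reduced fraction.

23/18

N_ring = 20 + 2·26 = 72
20(ω_s−ω_c) = −72(ω_r−ω_c),  ω_s=0, ω_c=1
ω_r = 1 − (20/72)(0−1) = 23/18
ω_r/ω_c = 23/18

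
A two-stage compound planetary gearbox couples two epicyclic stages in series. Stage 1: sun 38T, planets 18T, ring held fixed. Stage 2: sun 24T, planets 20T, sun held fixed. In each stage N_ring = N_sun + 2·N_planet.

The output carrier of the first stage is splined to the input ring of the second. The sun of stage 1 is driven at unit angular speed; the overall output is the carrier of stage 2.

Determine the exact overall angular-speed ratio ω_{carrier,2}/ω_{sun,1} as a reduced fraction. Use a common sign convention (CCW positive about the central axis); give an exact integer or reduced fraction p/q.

Stage 1: N_ring = 38 + 2·18 = 74
Stage 1: 38(ω_s−ω_c) = −74(ω_r−ω_c),  ω_r=0, ω_s=1
Stage 1: 38(1−ω_c) = −74(0−ω_c)  ⇒  112ω_c = 38  ⇒  ω_c = 19/56
  ⇒ ω_c¹/ω_s¹ = 19/56
Stage 2: N_ring = 24 + 2·20 = 64
Stage 2: 24(ω_s−ω_c) = −64(ω_r−ω_c),  ω_s=0, ω_r=1
Stage 2: 24(0−ω_c) = −64(1−ω_c)  ⇒  88ω_c = 64  ⇒  ω_c = 8/11
  ⇒ ω_c²/ω_r² = 8/11
Coupling ω_r² = ω_c¹ ⇒ overall = 19/56 × 8/11 = 19/77

19/77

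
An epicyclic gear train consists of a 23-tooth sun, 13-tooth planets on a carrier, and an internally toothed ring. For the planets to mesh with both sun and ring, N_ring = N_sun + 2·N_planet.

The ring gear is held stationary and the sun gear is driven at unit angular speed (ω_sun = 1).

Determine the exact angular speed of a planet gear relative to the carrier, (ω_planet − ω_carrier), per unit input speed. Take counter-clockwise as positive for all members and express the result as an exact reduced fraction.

-1127/936

N_ring = 23 + 2·13 = 49
23(ω_s−ω_c) = −49(ω_r−ω_c),  ω_r=0, ω_s=1
23(1−ω_c) = −49(0−ω_c)  ⇒  72ω_c = 23  ⇒  ω_c = 23/72
sun–planet: 23·(1−23/72) = −13·(ω_p−ω_c)  ⇒  ω_p−ω_c = −(23/13)·(49/72) = -1127/936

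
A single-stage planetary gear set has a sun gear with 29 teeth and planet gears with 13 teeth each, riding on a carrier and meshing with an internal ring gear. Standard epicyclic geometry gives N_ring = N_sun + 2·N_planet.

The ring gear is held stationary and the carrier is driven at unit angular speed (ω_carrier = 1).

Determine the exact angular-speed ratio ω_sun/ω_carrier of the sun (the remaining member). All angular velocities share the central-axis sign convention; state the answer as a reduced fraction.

84/29

N_ring = 29 + 2·13 = 55
29(ω_s−ω_c) = −55(ω_r−ω_c),  ω_r=0, ω_c=1
ω_s = 1 − (55/29)(0−1) = 84/29
ω_s/ω_c = 84/29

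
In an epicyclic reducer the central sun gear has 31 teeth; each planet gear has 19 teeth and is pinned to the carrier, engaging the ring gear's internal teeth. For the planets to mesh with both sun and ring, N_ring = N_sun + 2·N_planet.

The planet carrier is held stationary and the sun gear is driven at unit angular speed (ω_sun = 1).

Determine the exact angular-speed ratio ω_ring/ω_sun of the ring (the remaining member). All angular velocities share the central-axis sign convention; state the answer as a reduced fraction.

N_ring = 31 + 2·19 = 69
31(ω_s−ω_c) = −69(ω_r−ω_c),  ω_c=0, ω_s=1
ω_r = 0 − (31/69)(1−0) = -31/69
ω_r/ω_s = -31/69

-31/69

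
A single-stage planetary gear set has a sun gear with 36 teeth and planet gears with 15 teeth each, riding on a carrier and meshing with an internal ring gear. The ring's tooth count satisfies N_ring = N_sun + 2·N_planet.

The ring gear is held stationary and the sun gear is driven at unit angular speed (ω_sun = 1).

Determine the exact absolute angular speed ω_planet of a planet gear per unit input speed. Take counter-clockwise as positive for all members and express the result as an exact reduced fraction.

N_ring = 36 + 2·15 = 66
36(ω_s−ω_c) = −66(ω_r−ω_c),  ω_r=0, ω_s=1
36(1−ω_c) = −66(0−ω_c)  ⇒  102ω_c = 36  ⇒  ω_c = 6/17
sun–planet: 36·(1−6/17) = −15·(ω_p−ω_c)  ⇒  ω_p−ω_c = −(36/15)·(11/17) = -132/85
ω_p = 6/17 − 132/85 = -6/5

-6/5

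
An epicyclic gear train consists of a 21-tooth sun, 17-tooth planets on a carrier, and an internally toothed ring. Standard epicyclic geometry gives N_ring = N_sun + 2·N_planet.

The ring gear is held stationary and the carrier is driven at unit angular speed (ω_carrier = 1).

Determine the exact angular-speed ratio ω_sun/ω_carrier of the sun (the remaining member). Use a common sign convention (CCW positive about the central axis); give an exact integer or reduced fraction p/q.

76/21

N_ring = 21 + 2·17 = 55
21(ω_s−ω_c) = −55(ω_r−ω_c),  ω_r=0, ω_c=1
ω_s = 1 − (55/21)(0−1) = 76/21
ω_s/ω_c = 76/21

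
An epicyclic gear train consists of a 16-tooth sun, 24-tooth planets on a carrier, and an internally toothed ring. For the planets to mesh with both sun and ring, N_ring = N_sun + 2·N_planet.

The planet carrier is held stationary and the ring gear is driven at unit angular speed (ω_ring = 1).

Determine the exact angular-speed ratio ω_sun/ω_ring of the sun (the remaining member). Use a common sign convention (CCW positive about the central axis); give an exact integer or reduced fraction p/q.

N_ring = 16 + 2·24 = 64
16(ω_s−ω_c) = −64(ω_r−ω_c),  ω_c=0, ω_r=1
ω_s = 0 − (64/16)(1−0) = -4
ω_s/ω_r = -4

-4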